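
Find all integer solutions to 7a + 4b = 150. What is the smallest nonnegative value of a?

gcd(7, 4):
  7 = 1·4 + 3
  4 = 1·3 + 1
  3 = 3·1
so gcd(7, 4) = 1.
1 divides 150, so solutions exist.
Back-substitute for Bézout coefficients:
  1 = 4 - 1·3
  ... = 7·(-1) + 4·(2)
Scale by 150/1 = 150: (a₀, b₀) = (-150, 300).
General solution: a = -150 + 4t, b = 300 - 7t for integer t.
a ≥ 0: smallest is -150 mod 4 = 2 (at t = 38), with b = 34.

2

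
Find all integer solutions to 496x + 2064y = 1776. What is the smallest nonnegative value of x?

66

gcd(2064, 496):
  2064 = 4·496 + 80
  496 = 6·80 + 16
  80 = 5·16
so gcd(2064, 496) = 16.
16 divides 1776, so solutions exist.
Back-substitute for Bézout coefficients:
  16 = 496 - 6·80
  ... = 496·(25) + 2064·(-6)
Scale by 1776/16 = 111: (x₀, y₀) = (2775, -666).
General solution: x = 2775 + 129t, y = -666 - 31t for integer t.
x ≥ 0: smallest is 2775 mod 129 = 66 (at t = -21), with y = -15.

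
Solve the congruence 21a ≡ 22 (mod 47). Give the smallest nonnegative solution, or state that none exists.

10

gcd(47, 21) = 1.
1 divides 22, so solutions exist.
By Bézout, 21*(9) + 47*(-4) = 1.
So 21*(9) ≡ 1 (mod 47); multiply by 22: a ≡ 198 (mod 47).
Smallest nonnegative: a = 198 mod 47 = 10.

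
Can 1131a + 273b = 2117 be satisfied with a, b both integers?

gcd(1131, 273) = 39  (1131 = 4*273 + 39, 273 = 7*39).
39 does not divide 2117 (remainder 11), so no integer solutions.

no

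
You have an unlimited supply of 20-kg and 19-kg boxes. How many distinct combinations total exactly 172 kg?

Need nonnegative integers with 20j + 19k = 172.
gcd(20, 19) = 1, and 20·(1) + 19·(-1) = 1.
So (j₀, k₀) = (172, -172); general j = 172 + 19t, k = -172 - 20t.
j ≥ 0 ⇒ t ≥ -9; k ≥ 0 ⇒ t ≤ -9. That's 1 value of t.

1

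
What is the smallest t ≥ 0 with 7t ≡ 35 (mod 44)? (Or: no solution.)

5

gcd(44, 7) = 1.
1 divides 35, so solutions exist.
By Bézout, 7·(19) + 44·(-3) = 1.
So 7·(19) ≡ 1 (mod 44); multiply by 35: t ≡ 665 (mod 44).
Smallest nonnegative: t = 665 mod 44 = 5.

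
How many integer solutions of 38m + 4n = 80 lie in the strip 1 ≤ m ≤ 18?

gcd(38, 4):
  38 = 9*4 + 2
  4 = 2*2
so gcd(38, 4) = 2.
Back-substitute for Bézout coefficients:
  2 = 38 - 9*4
  ... = 38*(1) + 4*(-9)
Scale by 40: particular solution (40, -360); reduce m mod 2: (0, 20).
General solution: m = 0 + 2t, n = 20 - 19t for integer t.
1 ≤ 0 + 2t ≤ 18 gives t ∈ [1, 9], which is 9 values.

9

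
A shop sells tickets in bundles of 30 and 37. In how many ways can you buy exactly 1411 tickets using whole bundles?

1

Need nonnegative integers with 30j + 37k = 1411.
gcd(30, 37) = 1, and 30·(-16) + 37·(13) = 1.
So (j₀, k₀) = (-22576, 18343); general j = -22576 + 37t, k = 18343 - 30t.
j ≥ 0 ⇒ t ≥ 611; k ≥ 0 ⇒ t ≤ 611. That's 1 value of t.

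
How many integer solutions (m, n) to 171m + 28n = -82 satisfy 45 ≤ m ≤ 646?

21

gcd(171, 28) = 1.
By Bézout, 171*(-9) + 28*(55) = 1.
Particular solution: (10, -64).
General solution: m = 10 + 28t, n = -64 - 171t for integer t.
45 ≤ 10 + 28t ≤ 646 gives t ∈ [2, 22], which is 21 values.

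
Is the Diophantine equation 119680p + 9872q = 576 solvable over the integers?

gcd(119680, 9872) = 16  (119680 = 12×9872 + 1216, 9872 = 8×1216 + 144, 1216 = 8×144 + 64, 144 = 2×64 + 16, 64 = 4×16).
16 divides 576, so integer solutions exist.

yes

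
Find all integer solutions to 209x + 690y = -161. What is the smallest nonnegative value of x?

gcd(690, 209):
  690 = 3*209 + 63
  209 = 3*63 + 20
  63 = 3*20 + 3
  20 = 6*3 + 2
  3 = 1*2 + 1
  2 = 2*1
so gcd(690, 209) = 1.
1 divides -161, so solutions exist.
Back-substitute for Bézout coefficients:
  1 = 3 - 1*2
  ... = 209*(-241) + 690*(73)
Scale by -161/1 = -161: (x₀, y₀) = (38801, -11753).
General solution: x = 38801 + 690t, y = -11753 - 209t for integer t.
x ≥ 0: smallest is 38801 mod 690 = 161 (at t = -56), with y = -49.

161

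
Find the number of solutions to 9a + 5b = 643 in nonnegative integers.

14

gcd(9, 5):
  9 = 1·5 + 4
  5 = 1·4 + 1
  4 = 4·1
so gcd(9, 5) = 1.
Back-substitute for Bézout coefficients:
  1 = 5 - 1·4
  ... = 9·(-1) + 5·(2)
Scale by 643: one solution is (-643, 1286). Reduce a mod 5: (2, 125).
General: a = 2 + 5t, b = 125 - 9t.
a ≥ 0 ⇒ t ≥ 0; b ≥ 0 ⇒ t ≤ 13. So t ∈ [0, 13]: 14 solutions.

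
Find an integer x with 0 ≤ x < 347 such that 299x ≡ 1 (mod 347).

gcd(347, 299) = 1.
By Bézout, 299·(-94) + 347·(81) = 1.
So 299·-94 ≡ 1 (mod 347), and -94 mod 347 = 253.

253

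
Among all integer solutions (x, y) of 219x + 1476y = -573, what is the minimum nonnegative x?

85

gcd(1476, 219):
  1476 = 6*219 + 162
  219 = 1*162 + 57
  162 = 2*57 + 48
  57 = 1*48 + 9
  48 = 5*9 + 3
  9 = 3*3
so gcd(1476, 219) = 3.
3 divides -573, so solutions exist.
Back-substitute for Bézout coefficients:
  3 = 48 - 5*9
  ... = 219*(-155) + 1476*(23)
Scale by -573/3 = -191: (x₀, y₀) = (29605, -4393).
General solution: x = 29605 + 492t, y = -4393 - 73t for integer t.
x ≥ 0: smallest is 29605 mod 492 = 85 (at t = -60), with y = -13.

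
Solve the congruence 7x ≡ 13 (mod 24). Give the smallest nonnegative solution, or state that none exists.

19

gcd(24, 7) = 1.
1 divides 13, so solutions exist.
By Bézout, 7*(7) + 24*(-2) = 1.
So 7*(7) ≡ 1 (mod 24); multiply by 13: x ≡ 91 (mod 24).
Smallest nonnegative: x = 91 mod 24 = 19.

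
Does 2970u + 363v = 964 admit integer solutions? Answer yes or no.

gcd(2970, 363):
  2970 = 8×363 + 66
  363 = 5×66 + 33
  66 = 2×33
so gcd(2970, 363) = 33.
33 does not divide 964 (remainder 7), so no integer solutions.

no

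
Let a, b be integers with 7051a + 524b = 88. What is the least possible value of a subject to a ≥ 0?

gcd(7051, 524) = 1.
1 divides 88, so solutions exist.
By Bézout, 7051*(-57) + 524*(767) = 1.
Scale by 88/1 = 88: (a₀, b₀) = (-5016, 67496).
General solution: a = -5016 + 524t, b = 67496 - 7051t for integer t.
a ≥ 0: smallest is -5016 mod 524 = 224 (at t = 10), with b = -3014.

224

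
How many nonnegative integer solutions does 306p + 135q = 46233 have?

gcd(306, 135):
  306 = 2*135 + 36
  135 = 3*36 + 27
  36 = 1*27 + 9
  27 = 3*9
so gcd(306, 135) = 9.
Back-substitute for Bézout coefficients:
  9 = 36 - 1*27
  ... = 306*(4) + 135*(-9)
Scale by 5137: one solution is (20548, -46233). Reduce p mod 15: (13, 313).
General: p = 13 + 15t, q = 313 - 34t.
p ≥ 0 ⇒ t ≥ 0; q ≥ 0 ⇒ t ≤ 9. So t ∈ [0, 9]: 10 solutions.

10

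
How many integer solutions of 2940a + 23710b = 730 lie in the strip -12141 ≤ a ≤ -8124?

gcd(23710, 2940) = 10  (23710 = 8·2940 + 190, 2940 = 15·190 + 90, 190 = 2·90 + 10, 90 = 9·10).
Back-substituting, 2940·(-250) + 23710·(31) = 10.
Scale by 73: particular solution (-18250, 2263); reduce a mod 2371: (718, -89).
General solution: a = 718 + 2371t, b = -89 - 294t for integer t.
-12141 ≤ 718 + 2371t ≤ -8124 gives t ∈ [-5, -4], which is 2 values.

2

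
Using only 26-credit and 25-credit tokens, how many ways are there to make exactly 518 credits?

Need nonnegative integers with 26j + 25k = 518.
gcd(26, 25) = 1, and 26·(1) + 25·(-1) = 1.
So (j₀, k₀) = (518, -518); general j = 518 + 25t, k = -518 - 26t.
j ≥ 0 ⇒ t ≥ -20; k ≥ 0 ⇒ t ≤ -20. That's 1 value of t.

1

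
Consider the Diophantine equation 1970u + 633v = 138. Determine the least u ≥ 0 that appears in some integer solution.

207

gcd(1970, 633) = 1  (1970 = 3*633 + 71, 633 = 8*71 + 65, 71 = 1*65 + 6, 65 = 10*6 + 5, 6 = 1*5 + 1, 5 = 5*1).
1 divides 138, so solutions exist.
Back-substituting, 1970*(107) + 633*(-333) = 1.
Scale by 138/1 = 138: (u₀, v₀) = (14766, -45954).
General solution: u = 14766 + 633t, v = -45954 - 1970t for integer t.
u ≥ 0: smallest is 14766 mod 633 = 207 (at t = -23), with v = -644.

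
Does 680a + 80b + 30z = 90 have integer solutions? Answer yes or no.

yes

gcd(680, 80):
  680 = 8×80 + 40
  80 = 2×40
so gcd(680, 80) = 40.
gcd(40, 30) = 10.
10 divides 90, so integer solutions exist.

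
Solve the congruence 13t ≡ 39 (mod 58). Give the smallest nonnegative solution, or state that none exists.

gcd(58, 13) = 1.
1 divides 39, so solutions exist.
By Bézout, 13·(9) + 58·(-2) = 1.
So 13·(9) ≡ 1 (mod 58); multiply by 39: t ≡ 351 (mod 58).
Smallest nonnegative: t = 351 mod 58 = 3.

3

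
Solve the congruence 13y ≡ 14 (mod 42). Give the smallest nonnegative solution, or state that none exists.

gcd(42, 13) = 1  (42 = 3*13 + 3, 13 = 4*3 + 1, 3 = 3*1).
1 divides 14, so solutions exist.
Back-substituting, 13*(13) + 42*(-4) = 1.
So 13*(13) ≡ 1 (mod 42); multiply by 14: y ≡ 182 (mod 42).
Smallest nonnegative: y = 182 mod 42 = 14.

14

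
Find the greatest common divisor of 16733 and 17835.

gcd(17835, 16733):
  17835 = 1*16733 + 1102
  16733 = 15*1102 + 203
  1102 = 5*203 + 87
  203 = 2*87 + 29
  87 = 3*29
so gcd(17835, 16733) = 29.

29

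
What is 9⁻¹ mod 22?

gcd(22, 9):
  22 = 2*9 + 4
  9 = 2*4 + 1
  4 = 4*1
so gcd(22, 9) = 1.
Back-substitute for Bézout coefficients:
  1 = 9 - 2*4
  ... = 9*(5) + 22*(-2)
So 9*5 ≡ 1 (mod 22), and 5 mod 22 = 5.

5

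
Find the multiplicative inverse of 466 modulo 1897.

gcd(1897, 466):
  1897 = 4·466 + 33
  466 = 14·33 + 4
  33 = 8·4 + 1
  4 = 4·1
so gcd(1897, 466) = 1.
Back-substitute for Bézout coefficients:
  1 = 33 - 8·4
  ... = 466·(-460) + 1897·(113)
So 466·-460 ≡ 1 (mod 1897), and -460 mod 1897 = 1437.

1437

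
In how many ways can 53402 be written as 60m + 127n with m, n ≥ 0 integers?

7

gcd(127, 60) = 1  (127 = 2×60 + 7, 60 = 8×7 + 4, 7 = 1×4 + 3, 4 = 1×3 + 1, 3 = 3×1).
Back-substituting, 60×(36) + 127×(-17) = 1.
Scale by 53402: one solution is (1922472, -907834). Reduce m mod 127: (73, 386).
General: m = 73 + 127t, n = 386 - 60t.
m ≥ 0 ⇒ t ≥ 0; n ≥ 0 ⇒ t ≤ 6. So t ∈ [0, 6]: 7 solutions.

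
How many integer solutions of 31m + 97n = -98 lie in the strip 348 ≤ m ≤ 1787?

15

gcd(97, 31) = 1  (97 = 3·31 + 4, 31 = 7·4 + 3, 4 = 1·3 + 1, 3 = 3·1).
Back-substituting, 31·(-25) + 97·(8) = 1.
Scale by -98: particular solution (2450, -784); reduce m mod 97: (25, -9).
General solution: m = 25 + 97t, n = -9 - 31t for integer t.
348 ≤ 25 + 97t ≤ 1787 gives t ∈ [4, 18], which is 15 values.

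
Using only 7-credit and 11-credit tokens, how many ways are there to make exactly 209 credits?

3

Need nonnegative integers with 7j + 11k = 209.
gcd(7, 11) = 1, and 7·(-3) + 11·(2) = 1.
So (j₀, k₀) = (-627, 418); general j = -627 + 11t, k = 418 - 7t.
j ≥ 0 ⇒ t ≥ 57; k ≥ 0 ⇒ t ≤ 59. That's 3 values of t.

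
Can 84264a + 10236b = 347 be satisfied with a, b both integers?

no

gcd(84264, 10236) = 12  (84264 = 8*10236 + 2376, 10236 = 4*2376 + 732, 2376 = 3*732 + 180, 732 = 4*180 + 12, 180 = 15*12).
12 does not divide 347 (remainder 11), so no integer solutions.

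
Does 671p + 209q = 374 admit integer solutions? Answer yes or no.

yes

gcd(671, 209):
  671 = 3·209 + 44
  209 = 4·44 + 33
  44 = 1·33 + 11
  33 = 3·11
so gcd(671, 209) = 11.
11 divides 374, so integer solutions exist.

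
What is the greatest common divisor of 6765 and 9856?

gcd(9856, 6765):
  9856 = 1×6765 + 3091
  6765 = 2×3091 + 583
  3091 = 5×583 + 176
  583 = 3×176 + 55
  176 = 3×55 + 11
  55 = 5×11
so gcd(9856, 6765) = 11.

11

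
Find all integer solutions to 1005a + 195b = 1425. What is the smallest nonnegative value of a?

gcd(1005, 195) = 15.
15 divides 1425, so solutions exist.
By Bézout, 1005×(-6) + 195×(31) = 15.
Scale by 1425/15 = 95: (a₀, b₀) = (-570, 2945).
General solution: a = -570 + 13t, b = 2945 - 67t for integer t.
a ≥ 0: smallest is -570 mod 13 = 2 (at t = 44), with b = -3.

2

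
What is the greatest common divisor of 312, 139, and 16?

1

gcd(312, 139) = 1  (312 = 2*139 + 34, 139 = 4*34 + 3, 34 = 11*3 + 1, 3 = 3*1).
gcd(1, 16) = 1.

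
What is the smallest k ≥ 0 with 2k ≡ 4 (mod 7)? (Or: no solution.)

2

gcd(7, 2) = 1.
1 divides 4, so solutions exist.
By Bézout, 2*(-3) + 7*(1) = 1.
So 2*(-3) ≡ 1 (mod 7); multiply by 4: k ≡ -12 (mod 7).
Smallest nonnegative: k = -12 mod 7 = 2.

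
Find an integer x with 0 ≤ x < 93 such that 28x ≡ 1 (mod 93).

10

gcd(93, 28) = 1  (93 = 3×28 + 9, 28 = 3×9 + 1, 9 = 9×1).
Back-substituting, 28×(10) + 93×(-3) = 1.
So 28×10 ≡ 1 (mod 93), and 10 mod 93 = 10.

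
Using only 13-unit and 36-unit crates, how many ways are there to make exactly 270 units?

1

Need nonnegative integers with 13j + 36k = 270.
gcd(13, 36) = 1, and 13·(-11) + 36·(4) = 1.
So (j₀, k₀) = (-2970, 1080); general j = -2970 + 36t, k = 1080 - 13t.
j ≥ 0 ⇒ t ≥ 83; k ≥ 0 ⇒ t ≤ 83. That's 1 value of t.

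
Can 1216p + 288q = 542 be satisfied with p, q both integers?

no

gcd(1216, 288) = 32  (1216 = 4×288 + 64, 288 = 4×64 + 32, 64 = 2×32).
32 does not divide 542 (remainder 30), so no integer solutions.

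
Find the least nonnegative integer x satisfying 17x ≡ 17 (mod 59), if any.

gcd(59, 17):
  59 = 3·17 + 8
  17 = 2·8 + 1
  8 = 8·1
so gcd(59, 17) = 1.
1 divides 17, so solutions exist.
Back-substitute for Bézout coefficients:
  1 = 17 - 2·8
  ... = 17·(7) + 59·(-2)
So 17·(7) ≡ 1 (mod 59); multiply by 17: x ≡ 119 (mod 59).
Smallest nonnegative: x = 119 mod 59 = 1.

1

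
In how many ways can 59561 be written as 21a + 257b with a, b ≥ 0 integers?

11

gcd(257, 21) = 1  (257 = 12*21 + 5, 21 = 4*5 + 1, 5 = 5*1).
Back-substituting, 21*(49) + 257*(-4) = 1.
Scale by 59561: one solution is (2918489, -238244). Reduce a mod 257: (254, 211).
General: a = 254 + 257t, b = 211 - 21t.
a ≥ 0 ⇒ t ≥ 0; b ≥ 0 ⇒ t ≤ 10. So t ∈ [0, 10]: 11 solutions.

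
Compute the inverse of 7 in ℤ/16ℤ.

7

gcd(16, 7) = 1.
By Bézout, 7*(7) + 16*(-3) = 1.
So 7*7 ≡ 1 (mod 16), and 7 mod 16 = 7.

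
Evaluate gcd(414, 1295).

gcd(1295, 414):
  1295 = 3×414 + 53
  414 = 7×53 + 43
  53 = 1×43 + 10
  43 = 4×10 + 3
  10 = 3×3 + 1
  3 = 3×1
so gcd(1295, 414) = 1.

1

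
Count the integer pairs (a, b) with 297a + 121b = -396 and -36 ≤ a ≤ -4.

3

gcd(297, 121):
  297 = 2×121 + 55
  121 = 2×55 + 11
  55 = 5×11
so gcd(297, 121) = 11.
Back-substitute for Bézout coefficients:
  11 = 121 - 2×55
  ... = 297×(-2) + 121×(5)
Scale by -36: particular solution (72, -180); reduce a mod 11: (6, -18).
General solution: a = 6 + 11t, b = -18 - 27t for integer t.
-36 ≤ 6 + 11t ≤ -4 gives t ∈ [-3, -1], which is 3 values.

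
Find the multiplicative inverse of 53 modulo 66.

5

gcd(66, 53):
  66 = 1×53 + 13
  53 = 4×13 + 1
  13 = 13×1
so gcd(66, 53) = 1.
Back-substitute for Bézout coefficients:
  1 = 53 - 4×13
  ... = 53×(5) + 66×(-4)
So 53×5 ≡ 1 (mod 66), and 5 mod 66 = 5.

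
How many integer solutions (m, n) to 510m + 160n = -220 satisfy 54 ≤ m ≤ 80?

2

gcd(510, 160):
  510 = 3×160 + 30
  160 = 5×30 + 10
  30 = 3×10
so gcd(510, 160) = 10.
Back-substitute for Bézout coefficients:
  10 = 160 - 5×30
  ... = 510×(-5) + 160×(16)
Scale by -22: particular solution (110, -352); reduce m mod 16: (14, -46).
General solution: m = 14 + 16t, n = -46 - 51t for integer t.
54 ≤ 14 + 16t ≤ 80 gives t ∈ [3, 4], which is 2 values.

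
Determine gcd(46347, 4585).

gcd(46347, 4585):
  46347 = 10×4585 + 497
  4585 = 9×497 + 112
  497 = 4×112 + 49
  112 = 2×49 + 14
  49 = 3×14 + 7
  14 = 2×7
so gcd(46347, 4585) = 7.

7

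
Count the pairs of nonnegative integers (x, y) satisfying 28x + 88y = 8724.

14

gcd(88, 28) = 4  (88 = 3×28 + 4, 28 = 7×4).
Back-substituting, 28×(-3) + 88×(1) = 4.
Scale by 2181: one solution is (-6543, 2181). Reduce x mod 22: (13, 95).
General: x = 13 + 22t, y = 95 - 7t.
x ≥ 0 ⇒ t ≥ 0; y ≥ 0 ⇒ t ≤ 13. So t ∈ [0, 13]: 14 solutions.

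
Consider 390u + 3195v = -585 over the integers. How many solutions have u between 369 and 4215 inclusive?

18

gcd(3195, 390) = 15.
By Bézout, 390×(41) + 3195×(-5) = 15.
Particular solution: (105, -13).
General solution: u = 105 + 213t, v = -13 - 26t for integer t.
369 ≤ 105 + 213t ≤ 4215 gives t ∈ [2, 19], which is 18 values.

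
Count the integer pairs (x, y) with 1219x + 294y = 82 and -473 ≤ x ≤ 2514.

10

gcd(1219, 294) = 1  (1219 = 4*294 + 43, 294 = 6*43 + 36, 43 = 1*36 + 7, 36 = 5*7 + 1, 7 = 7*1).
Back-substituting, 1219*(-41) + 294*(170) = 1.
Scale by 82: particular solution (-3362, 13940); reduce x mod 294: (166, -688).
General solution: x = 166 + 294t, y = -688 - 1219t for integer t.
-473 ≤ 166 + 294t ≤ 2514 gives t ∈ [-2, 7], which is 10 values.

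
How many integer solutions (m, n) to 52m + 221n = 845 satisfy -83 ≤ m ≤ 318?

gcd(221, 52) = 13  (221 = 4*52 + 13, 52 = 4*13).
Back-substituting, 52*(-4) + 221*(1) = 13.
Scale by 65: particular solution (-260, 65); reduce m mod 17: (12, 1).
General solution: m = 12 + 17t, n = 1 - 4t for integer t.
-83 ≤ 12 + 17t ≤ 318 gives t ∈ [-5, 18], which is 24 values.

24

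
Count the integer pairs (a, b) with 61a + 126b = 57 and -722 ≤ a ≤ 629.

10

gcd(126, 61):
  126 = 2·61 + 4
  61 = 15·4 + 1
  4 = 4·1
so gcd(126, 61) = 1.
Back-substitute for Bézout coefficients:
  1 = 61 - 15·4
  ... = 61·(31) + 126·(-15)
Scale by 57: particular solution (1767, -855); reduce a mod 126: (3, -1).
General solution: a = 3 + 126t, b = -1 - 61t for integer t.
-722 ≤ 3 + 126t ≤ 629 gives t ∈ [-5, 4], which is 10 values.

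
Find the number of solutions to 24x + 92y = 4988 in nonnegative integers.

9

gcd(92, 24) = 4  (92 = 3·24 + 20, 24 = 1·20 + 4, 20 = 5·4).
Back-substituting, 24·(4) + 92·(-1) = 4.
Scale by 1247: one solution is (4988, -1247). Reduce x mod 23: (20, 49).
General: x = 20 + 23t, y = 49 - 6t.
x ≥ 0 ⇒ t ≥ 0; y ≥ 0 ⇒ t ≤ 8. So t ∈ [0, 8]: 9 solutions.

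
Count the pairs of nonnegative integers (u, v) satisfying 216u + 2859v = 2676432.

gcd(2859, 216) = 3  (2859 = 13*216 + 51, 216 = 4*51 + 12, 51 = 4*12 + 3, 12 = 4*3).
Back-substituting, 216*(-225) + 2859*(17) = 3.
Scale by 892144: one solution is (-200732400, 15166448). Reduce u mod 953: (849, 872).
General: u = 849 + 953t, v = 872 - 72t.
u ≥ 0 ⇒ t ≥ 0; v ≥ 0 ⇒ t ≤ 12. So t ∈ [0, 12]: 13 solutions.

13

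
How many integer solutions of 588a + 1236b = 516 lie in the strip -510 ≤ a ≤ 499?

gcd(1236, 588) = 12  (1236 = 2*588 + 60, 588 = 9*60 + 48, 60 = 1*48 + 12, 48 = 4*12).
Back-substituting, 588*(-21) + 1236*(10) = 12.
Scale by 43: particular solution (-903, 430); reduce a mod 103: (24, -11).
General solution: a = 24 + 103t, b = -11 - 49t for integer t.
-510 ≤ 24 + 103t ≤ 499 gives t ∈ [-5, 4], which is 10 values.

10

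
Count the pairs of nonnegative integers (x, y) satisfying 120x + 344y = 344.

gcd(344, 120) = 8  (344 = 2×120 + 104, 120 = 1×104 + 16, 104 = 6×16 + 8, 16 = 2×8).
Back-substituting, 120×(-20) + 344×(7) = 8.
Scale by 43: one solution is (-860, 301). Reduce x mod 43: (0, 1).
General: x = 0 + 43t, y = 1 - 15t.
x ≥ 0 ⇒ t ≥ 0; y ≥ 0 ⇒ t ≤ 0. So t ∈ [0, 0]: 1 solution.

1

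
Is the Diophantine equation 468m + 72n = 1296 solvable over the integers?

gcd(468, 72) = 36.
36 divides 1296, so integer solutions exist.

yes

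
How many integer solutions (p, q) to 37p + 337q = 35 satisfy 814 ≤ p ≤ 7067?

gcd(337, 37):
  337 = 9·37 + 4
  37 = 9·4 + 1
  4 = 4·1
so gcd(337, 37) = 1.
Back-substitute for Bézout coefficients:
  1 = 37 - 9·4
  ... = 37·(82) + 337·(-9)
Scale by 35: particular solution (2870, -315); reduce p mod 337: (174, -19).
General solution: p = 174 + 337t, q = -19 - 37t for integer t.
814 ≤ 174 + 337t ≤ 7067 gives t ∈ [2, 20], which is 19 values.

19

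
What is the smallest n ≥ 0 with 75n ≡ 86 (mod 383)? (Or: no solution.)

42

gcd(383, 75) = 1  (383 = 5*75 + 8, 75 = 9*8 + 3, 8 = 2*3 + 2, 3 = 1*2 + 1, 2 = 2*1).
1 divides 86, so solutions exist.
Back-substituting, 75*(143) + 383*(-28) = 1.
So 75*(143) ≡ 1 (mod 383); multiply by 86: n ≡ 12298 (mod 383).
Smallest nonnegative: n = 12298 mod 383 = 42.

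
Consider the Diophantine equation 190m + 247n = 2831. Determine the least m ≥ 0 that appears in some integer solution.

gcd(247, 190):
  247 = 1·190 + 57
  190 = 3·57 + 19
  57 = 3·19
so gcd(247, 190) = 19.
19 divides 2831, so solutions exist.
Back-substitute for Bézout coefficients:
  19 = 190 - 3·57
  ... = 190·(4) + 247·(-3)
Scale by 2831/19 = 149: (m₀, n₀) = (596, -447).
General solution: m = 596 + 13t, n = -447 - 10t for integer t.
m ≥ 0: smallest is 596 mod 13 = 11 (at t = -45), with n = 3.

11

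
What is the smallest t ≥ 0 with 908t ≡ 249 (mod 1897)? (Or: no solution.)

1118

gcd(1897, 908) = 1  (1897 = 2·908 + 81, 908 = 11·81 + 17, 81 = 4·17 + 13, 17 = 1·13 + 4, 13 = 3·4 + 1, 4 = 4·1).
1 divides 249, so solutions exist.
Back-substituting, 908·(-445) + 1897·(213) = 1.
So 908·(-445) ≡ 1 (mod 1897); multiply by 249: t ≡ -110805 (mod 1897).
Smallest nonnegative: t = -110805 mod 1897 = 1118.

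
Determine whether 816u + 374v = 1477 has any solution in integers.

no

gcd(816, 374):
  816 = 2*374 + 68
  374 = 5*68 + 34
  68 = 2*34
so gcd(816, 374) = 34.
34 does not divide 1477 (remainder 15), so no integer solutions.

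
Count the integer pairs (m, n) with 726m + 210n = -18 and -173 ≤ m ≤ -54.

gcd(726, 210):
  726 = 3·210 + 96
  210 = 2·96 + 18
  96 = 5·18 + 6
  18 = 3·6
so gcd(726, 210) = 6.
Back-substitute for Bézout coefficients:
  6 = 96 - 5·18
  ... = 726·(11) + 210·(-38)
Scale by -3: particular solution (-33, 114); reduce m mod 35: (2, -7).
General solution: m = 2 + 35t, n = -7 - 121t for integer t.
-173 ≤ 2 + 35t ≤ -54 gives t ∈ [-5, -2], which is 4 values.

4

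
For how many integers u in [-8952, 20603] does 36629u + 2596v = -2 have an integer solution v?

11

gcd(36629, 2596):
  36629 = 14·2596 + 285
  2596 = 9·285 + 31
  285 = 9·31 + 6
  31 = 5·6 + 1
  6 = 6·1
so gcd(36629, 2596) = 1.
Back-substitute for Bézout coefficients:
  1 = 31 - 5·6
  ... = 36629·(-419) + 2596·(5912)
Scale by -2: particular solution (838, -11824); reduce u mod 2596: (838, -11824).
General solution: u = 838 + 2596t, v = -11824 - 36629t for integer t.
-8952 ≤ 838 + 2596t ≤ 20603 gives t ∈ [-3, 7], which is 11 values.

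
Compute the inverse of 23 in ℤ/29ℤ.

24

gcd(29, 23) = 1.
By Bézout, 23·(-5) + 29·(4) = 1.
So 23·-5 ≡ 1 (mod 29), and -5 mod 29 = 24.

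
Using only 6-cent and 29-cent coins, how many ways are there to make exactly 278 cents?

1

Need nonnegative integers with 6j + 29k = 278.
gcd(6, 29) = 1, and 6·(5) + 29·(-1) = 1.
So (j₀, k₀) = (1390, -278); general j = 1390 + 29t, k = -278 - 6t.
j ≥ 0 ⇒ t ≥ -47; k ≥ 0 ⇒ t ≤ -47. That's 1 value of t.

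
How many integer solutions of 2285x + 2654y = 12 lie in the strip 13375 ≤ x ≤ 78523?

gcd(2654, 2285) = 1.
By Bézout, 2285·(187) + 2654·(-161) = 1.
Particular solution: (2244, -1932).
General solution: x = 2244 + 2654t, y = -1932 - 2285t for integer t.
13375 ≤ 2244 + 2654t ≤ 78523 gives t ∈ [5, 28], which is 24 values.

24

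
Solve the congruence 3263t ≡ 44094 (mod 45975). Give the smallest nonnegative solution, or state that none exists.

35238

gcd(45975, 3263) = 1.
1 divides 44094, so solutions exist.
By Bézout, 3263×(3452) + 45975×(-245) = 1.
So 3263×(3452) ≡ 1 (mod 45975); multiply by 44094: t ≡ 152212488 (mod 45975).
Smallest nonnegative: t = 152212488 mod 45975 = 35238.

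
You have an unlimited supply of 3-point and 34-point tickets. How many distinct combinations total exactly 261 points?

3

Need nonnegative integers with 3j + 34k = 261.
gcd(3, 34) = 1, and 3·(-11) + 34·(1) = 1.
So (j₀, k₀) = (-2871, 261); general j = -2871 + 34t, k = 261 - 3t.
j ≥ 0 ⇒ t ≥ 85; k ≥ 0 ⇒ t ≤ 87. That's 3 values of t.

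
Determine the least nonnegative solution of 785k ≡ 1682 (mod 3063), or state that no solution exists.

1957

gcd(3063, 785) = 1  (3063 = 3×785 + 708, 785 = 1×708 + 77, 708 = 9×77 + 15, 77 = 5×15 + 2, 15 = 7×2 + 1, 2 = 2×1).
1 divides 1682, so solutions exist.
Back-substituting, 785×(-1432) + 3063×(367) = 1.
So 785×(-1432) ≡ 1 (mod 3063); multiply by 1682: k ≡ -2408624 (mod 3063).
Smallest nonnegative: k = -2408624 mod 3063 = 1957.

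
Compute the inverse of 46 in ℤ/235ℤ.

46

gcd(235, 46):
  235 = 5*46 + 5
  46 = 9*5 + 1
  5 = 5*1
so gcd(235, 46) = 1.
Back-substitute for Bézout coefficients:
  1 = 46 - 9*5
  ... = 46*(46) + 235*(-9)
So 46*46 ≡ 1 (mod 235), and 46 mod 235 = 46.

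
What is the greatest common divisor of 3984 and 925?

1

gcd(3984, 925) = 1  (3984 = 4×925 + 284, 925 = 3×284 + 73, 284 = 3×73 + 65, 73 = 1×65 + 8, 65 = 8×8 + 1, 8 = 8×1).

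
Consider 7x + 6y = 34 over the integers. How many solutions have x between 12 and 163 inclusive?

gcd(7, 6):
  7 = 1·6 + 1
  6 = 6·1
so gcd(7, 6) = 1.
Back-substitute for Bézout coefficients:
  1 = 7 - 1·6
  ... = 7·(1) + 6·(-1)
Scale by 34: particular solution (34, -34); reduce x mod 6: (4, 1).
General solution: x = 4 + 6t, y = 1 - 7t for integer t.
12 ≤ 4 + 6t ≤ 163 gives t ∈ [2, 26], which is 25 values.

25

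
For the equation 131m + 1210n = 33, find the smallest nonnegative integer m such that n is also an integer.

693

gcd(1210, 131):
  1210 = 9·131 + 31
  131 = 4·31 + 7
  31 = 4·7 + 3
  7 = 2·3 + 1
  3 = 3·1
so gcd(1210, 131) = 1.
1 divides 33, so solutions exist.
Back-substitute for Bézout coefficients:
  1 = 7 - 2·3
  ... = 131·(351) + 1210·(-38)
Scale by 33/1 = 33: (m₀, n₀) = (11583, -1254).
General solution: m = 11583 + 1210t, n = -1254 - 131t for integer t.
m ≥ 0: smallest is 11583 mod 1210 = 693 (at t = -9), with n = -75.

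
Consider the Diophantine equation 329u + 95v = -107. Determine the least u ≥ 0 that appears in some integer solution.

17

gcd(329, 95):
  329 = 3·95 + 44
  95 = 2·44 + 7
  44 = 6·7 + 2
  7 = 3·2 + 1
  2 = 2·1
so gcd(329, 95) = 1.
1 divides -107, so solutions exist.
Back-substitute for Bézout coefficients:
  1 = 7 - 3·2
  ... = 329·(-41) + 95·(142)
Scale by -107/1 = -107: (u₀, v₀) = (4387, -15194).
General solution: u = 4387 + 95t, v = -15194 - 329t for integer t.
u ≥ 0: smallest is 4387 mod 95 = 17 (at t = -46), with v = -60.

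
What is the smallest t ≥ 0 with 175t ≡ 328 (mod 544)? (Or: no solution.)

gcd(544, 175) = 1  (544 = 3×175 + 19, 175 = 9×19 + 4, 19 = 4×4 + 3, 4 = 1×3 + 1, 3 = 3×1).
1 divides 328, so solutions exist.
Back-substituting, 175×(143) + 544×(-46) = 1.
So 175×(143) ≡ 1 (mod 544); multiply by 328: t ≡ 46904 (mod 544).
Smallest nonnegative: t = 46904 mod 544 = 120.

120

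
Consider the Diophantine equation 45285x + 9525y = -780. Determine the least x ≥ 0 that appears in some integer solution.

212

gcd(45285, 9525) = 15.
15 divides -780, so solutions exist.
By Bézout, 45285×(289) + 9525×(-1374) = 15.
Scale by -780/15 = -52: (x₀, y₀) = (-15028, 71448).
General solution: x = -15028 + 635t, y = 71448 - 3019t for integer t.
x ≥ 0: smallest is -15028 mod 635 = 212 (at t = 24), with y = -1008.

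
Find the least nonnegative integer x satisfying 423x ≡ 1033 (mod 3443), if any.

gcd(3443, 423) = 1.
1 divides 1033, so solutions exist.
By Bézout, 423·(350) + 3443·(-43) = 1.
So 423·(350) ≡ 1 (mod 3443); multiply by 1033: x ≡ 361550 (mod 3443).
Smallest nonnegative: x = 361550 mod 3443 = 35.

35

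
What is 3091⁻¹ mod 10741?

9563

gcd(10741, 3091) = 1  (10741 = 3×3091 + 1468, 3091 = 2×1468 + 155, 1468 = 9×155 + 73, 155 = 2×73 + 9, 73 = 8×9 + 1, 9 = 9×1).
Back-substituting, 3091×(-1178) + 10741×(339) = 1.
So 3091×-1178 ≡ 1 (mod 10741), and -1178 mod 10741 = 9563.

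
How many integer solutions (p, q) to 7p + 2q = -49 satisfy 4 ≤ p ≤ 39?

18

gcd(7, 2):
  7 = 3×2 + 1
  2 = 2×1
so gcd(7, 2) = 1.
Back-substitute for Bézout coefficients:
  1 = 7 - 3×2
  ... = 7×(1) + 2×(-3)
Scale by -49: particular solution (-49, 147); reduce p mod 2: (1, -28).
General solution: p = 1 + 2t, q = -28 - 7t for integer t.
4 ≤ 1 + 2t ≤ 39 gives t ∈ [2, 19], which is 18 values.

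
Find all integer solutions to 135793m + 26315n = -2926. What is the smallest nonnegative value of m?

gcd(135793, 26315) = 19.
19 divides -2926, so solutions exist.
By Bézout, 135793×(418) + 26315×(-2157) = 19.
Scale by -2926/19 = -154: (m₀, n₀) = (-64372, 332178).
General solution: m = -64372 + 1385t, n = 332178 - 7147t for integer t.
m ≥ 0: smallest is -64372 mod 1385 = 723 (at t = 47), with n = -3731.

723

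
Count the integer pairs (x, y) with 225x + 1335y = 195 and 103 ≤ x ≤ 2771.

gcd(1335, 225):
  1335 = 5*225 + 210
  225 = 1*210 + 15
  210 = 14*15
so gcd(1335, 225) = 15.
Back-substitute for Bézout coefficients:
  15 = 225 - 1*210
  ... = 225*(6) + 1335*(-1)
Scale by 13: particular solution (78, -13); reduce x mod 89: (78, -13).
General solution: x = 78 + 89t, y = -13 - 15t for integer t.
103 ≤ 78 + 89t ≤ 2771 gives t ∈ [1, 30], which is 30 values.

30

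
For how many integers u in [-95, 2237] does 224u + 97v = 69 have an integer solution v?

24

gcd(224, 97) = 1  (224 = 2·97 + 30, 97 = 3·30 + 7, 30 = 4·7 + 2, 7 = 3·2 + 1, 2 = 2·1).
Back-substituting, 224·(-42) + 97·(97) = 1.
Scale by 69: particular solution (-2898, 6693); reduce u mod 97: (12, -27).
General solution: u = 12 + 97t, v = -27 - 224t for integer t.
-95 ≤ 12 + 97t ≤ 2237 gives t ∈ [-1, 22], which is 24 values.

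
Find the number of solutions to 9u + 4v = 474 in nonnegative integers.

13

gcd(9, 4) = 1  (9 = 2×4 + 1, 4 = 4×1).
Back-substituting, 9×(1) + 4×(-2) = 1.
Scale by 474: one solution is (474, -948). Reduce u mod 4: (2, 114).
General: u = 2 + 4t, v = 114 - 9t.
u ≥ 0 ⇒ t ≥ 0; v ≥ 0 ⇒ t ≤ 12. So t ∈ [0, 12]: 13 solutions.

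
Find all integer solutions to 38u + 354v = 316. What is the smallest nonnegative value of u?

176

gcd(354, 38):
  354 = 9·38 + 12
  38 = 3·12 + 2
  12 = 6·2
so gcd(354, 38) = 2.
2 divides 316, so solutions exist.
Back-substitute for Bézout coefficients:
  2 = 38 - 3·12
  ... = 38·(28) + 354·(-3)
Scale by 316/2 = 158: (u₀, v₀) = (4424, -474).
General solution: u = 4424 + 177t, v = -474 - 19t for integer t.
u ≥ 0: smallest is 4424 mod 177 = 176 (at t = -24), with v = -18.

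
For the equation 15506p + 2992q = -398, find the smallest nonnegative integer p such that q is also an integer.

gcd(15506, 2992):
  15506 = 5×2992 + 546
  2992 = 5×546 + 262
  546 = 2×262 + 22
  262 = 11×22 + 20
  22 = 1×20 + 2
  20 = 10×2
so gcd(15506, 2992) = 2.
2 divides -398, so solutions exist.
Back-substitute for Bézout coefficients:
  2 = 22 - 1×20
  ... = 15506×(137) + 2992×(-710)
Scale by -398/2 = -199: (p₀, q₀) = (-27263, 141290).
General solution: p = -27263 + 1496t, q = 141290 - 7753t for integer t.
p ≥ 0: smallest is -27263 mod 1496 = 1161 (at t = 19), with q = -6017.

1161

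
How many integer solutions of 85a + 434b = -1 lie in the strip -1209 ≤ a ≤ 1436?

gcd(434, 85) = 1.
By Bézout, 85×(-97) + 434×(19) = 1.
Particular solution: (97, -19).
General solution: a = 97 + 434t, b = -19 - 85t for integer t.
-1209 ≤ 97 + 434t ≤ 1436 gives t ∈ [-3, 3], which is 7 values.

7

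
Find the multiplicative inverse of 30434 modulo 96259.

gcd(96259, 30434) = 1  (96259 = 3*30434 + 4957, 30434 = 6*4957 + 692, 4957 = 7*692 + 113, 692 = 6*113 + 14, 113 = 8*14 + 1, 14 = 14*1).
Back-substituting, 30434*(-6816) + 96259*(2155) = 1.
So 30434*-6816 ≡ 1 (mod 96259), and -6816 mod 96259 = 89443.

89443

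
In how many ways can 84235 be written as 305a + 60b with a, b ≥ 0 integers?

23

gcd(305, 60) = 5  (305 = 5×60 + 5, 60 = 12×5).
Back-substituting, 305×(1) + 60×(-5) = 5.
Scale by 16847: one solution is (16847, -84235). Reduce a mod 12: (11, 1348).
General: a = 11 + 12t, b = 1348 - 61t.
a ≥ 0 ⇒ t ≥ 0; b ≥ 0 ⇒ t ≤ 22. So t ∈ [0, 22]: 23 solutions.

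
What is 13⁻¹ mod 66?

gcd(66, 13) = 1.
By Bézout, 13*(-5) + 66*(1) = 1.
So 13*-5 ≡ 1 (mod 66), and -5 mod 66 = 61.

61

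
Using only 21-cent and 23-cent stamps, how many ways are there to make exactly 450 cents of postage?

1

Need nonnegative integers with 21j + 23k = 450.
gcd(21, 23) = 1, and 21·(11) + 23·(-10) = 1.
So (j₀, k₀) = (4950, -4500); general j = 4950 + 23t, k = -4500 - 21t.
j ≥ 0 ⇒ t ≥ -215; k ≥ 0 ⇒ t ≤ -215. That's 1 value of t.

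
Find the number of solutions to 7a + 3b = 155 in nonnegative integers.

gcd(7, 3) = 1  (7 = 2·3 + 1, 3 = 3·1).
Back-substituting, 7·(1) + 3·(-2) = 1.
Scale by 155: one solution is (155, -310). Reduce a mod 3: (2, 47).
General: a = 2 + 3t, b = 47 - 7t.
a ≥ 0 ⇒ t ≥ 0; b ≥ 0 ⇒ t ≤ 6. So t ∈ [0, 6]: 7 solutions.

7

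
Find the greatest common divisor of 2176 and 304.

16

gcd(2176, 304) = 16  (2176 = 7·304 + 48, 304 = 6·48 + 16, 48 = 3·16).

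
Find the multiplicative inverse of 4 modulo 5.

gcd(5, 4) = 1  (5 = 1*4 + 1, 4 = 4*1).
Back-substituting, 4*(-1) + 5*(1) = 1.
So 4*-1 ≡ 1 (mod 5), and -1 mod 5 = 4.

4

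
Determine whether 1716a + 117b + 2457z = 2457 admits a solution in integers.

gcd(1716, 117) = 39  (1716 = 14*117 + 78, 117 = 1*78 + 39, 78 = 2*39).
gcd(39, 2457) = 39.
39 divides 2457, so integer solutions exist.

yes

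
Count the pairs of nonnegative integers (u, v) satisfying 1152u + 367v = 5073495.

gcd(1152, 367) = 1.
By Bézout, 1152×(36) + 367×(-113) = 1.
One solution: (196, 13209).
General: u = 196 + 367t, v = 13209 - 1152t.
u ≥ 0 ⇒ t ≥ 0; v ≥ 0 ⇒ t ≤ 11. So t ∈ [0, 11]: 12 solutions.

12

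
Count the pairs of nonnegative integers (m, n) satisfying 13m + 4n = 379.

gcd(13, 4):
  13 = 3*4 + 1
  4 = 4*1
so gcd(13, 4) = 1.
Back-substitute for Bézout coefficients:
  1 = 13 - 3*4
  ... = 13*(1) + 4*(-3)
Scale by 379: one solution is (379, -1137). Reduce m mod 4: (3, 85).
General: m = 3 + 4t, n = 85 - 13t.
m ≥ 0 ⇒ t ≥ 0; n ≥ 0 ⇒ t ≤ 6. So t ∈ [0, 6]: 7 solutions.

7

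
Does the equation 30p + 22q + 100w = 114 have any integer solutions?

yes

gcd(30, 22):
  30 = 1·22 + 8
  22 = 2·8 + 6
  8 = 1·6 + 2
  6 = 3·2
so gcd(30, 22) = 2.
gcd(2, 100) = 2.
2 divides 114, so integer solutions exist.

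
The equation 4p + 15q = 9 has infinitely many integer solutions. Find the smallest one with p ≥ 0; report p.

6

gcd(15, 4) = 1  (15 = 3×4 + 3, 4 = 1×3 + 1, 3 = 3×1).
1 divides 9, so solutions exist.
Back-substituting, 4×(4) + 15×(-1) = 1.
Scale by 9/1 = 9: (p₀, q₀) = (36, -9).
General solution: p = 36 + 15t, q = -9 - 4t for integer t.
p ≥ 0: smallest is 36 mod 15 = 6 (at t = -2), with q = -1.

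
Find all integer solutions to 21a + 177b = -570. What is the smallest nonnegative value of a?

15

gcd(177, 21) = 3.
3 divides -570, so solutions exist.
By Bézout, 21×(17) + 177×(-2) = 3.
Scale by -570/3 = -190: (a₀, b₀) = (-3230, 380).
General solution: a = -3230 + 59t, b = 380 - 7t for integer t.
a ≥ 0: smallest is -3230 mod 59 = 15 (at t = 55), with b = -5.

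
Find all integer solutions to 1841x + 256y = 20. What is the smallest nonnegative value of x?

gcd(1841, 256):
  1841 = 7×256 + 49
  256 = 5×49 + 11
  49 = 4×11 + 5
  11 = 2×5 + 1
  5 = 5×1
so gcd(1841, 256) = 1.
1 divides 20, so solutions exist.
Back-substitute for Bézout coefficients:
  1 = 11 - 2×5
  ... = 1841×(-47) + 256×(338)
Scale by 20/1 = 20: (x₀, y₀) = (-940, 6760).
General solution: x = -940 + 256t, y = 6760 - 1841t for integer t.
x ≥ 0: smallest is -940 mod 256 = 84 (at t = 4), with y = -604.

84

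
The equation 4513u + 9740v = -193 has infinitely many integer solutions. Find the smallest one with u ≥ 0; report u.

gcd(9740, 4513) = 1.
1 divides -193, so solutions exist.
By Bézout, 4513·(-723) + 9740·(335) = 1.
Scale by -193/1 = -193: (u₀, v₀) = (139539, -64655).
General solution: u = 139539 + 9740t, v = -64655 - 4513t for integer t.
u ≥ 0: smallest is 139539 mod 9740 = 3179 (at t = -14), with v = -1473.

3179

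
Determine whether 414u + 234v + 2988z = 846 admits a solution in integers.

yes

gcd(414, 234) = 18  (414 = 1×234 + 180, 234 = 1×180 + 54, 180 = 3×54 + 18, 54 = 3×18).
gcd(18, 2988) = 18.
18 divides 846, so integer solutions exist.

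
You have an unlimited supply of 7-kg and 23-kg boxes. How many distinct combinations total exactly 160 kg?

1

Need nonnegative integers with 7j + 23k = 160.
gcd(7, 23) = 1, and 7·(10) + 23·(-3) = 1.
So (j₀, k₀) = (1600, -480); general j = 1600 + 23t, k = -480 - 7t.
j ≥ 0 ⇒ t ≥ -69; k ≥ 0 ⇒ t ≤ -69. That's 1 value of t.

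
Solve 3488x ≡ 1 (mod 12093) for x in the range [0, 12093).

gcd(12093, 3488) = 1.
By Bézout, 3488*(-5731) + 12093*(1653) = 1.
So 3488*-5731 ≡ 1 (mod 12093), and -5731 mod 12093 = 6362.

6362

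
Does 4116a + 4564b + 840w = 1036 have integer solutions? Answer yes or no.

gcd(4564, 4116) = 28.
gcd(28, 840) = 28.
28 divides 1036, so integer solutions exist.

yes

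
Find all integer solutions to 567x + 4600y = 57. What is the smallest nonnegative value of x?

gcd(4600, 567) = 1.
1 divides 57, so solutions exist.
By Bézout, 567*(503) + 4600*(-62) = 1.
Scale by 57/1 = 57: (x₀, y₀) = (28671, -3534).
General solution: x = 28671 + 4600t, y = -3534 - 567t for integer t.
x ≥ 0: smallest is 28671 mod 4600 = 1071 (at t = -6), with y = -132.

1071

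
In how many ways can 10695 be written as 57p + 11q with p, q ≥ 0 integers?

17

gcd(57, 11):
  57 = 5·11 + 2
  11 = 5·2 + 1
  2 = 2·1
so gcd(57, 11) = 1.
Back-substitute for Bézout coefficients:
  1 = 11 - 5·2
  ... = 57·(-5) + 11·(26)
Scale by 10695: one solution is (-53475, 278070). Reduce p mod 11: (7, 936).
General: p = 7 + 11t, q = 936 - 57t.
p ≥ 0 ⇒ t ≥ 0; q ≥ 0 ⇒ t ≤ 16. So t ∈ [0, 16]: 17 solutions.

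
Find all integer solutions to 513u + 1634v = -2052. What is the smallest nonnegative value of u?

gcd(1634, 513):
  1634 = 3·513 + 95
  513 = 5·95 + 38
  95 = 2·38 + 19
  38 = 2·19
so gcd(1634, 513) = 19.
19 divides -2052, so solutions exist.
Back-substitute for Bézout coefficients:
  19 = 95 - 2·38
  ... = 513·(-35) + 1634·(11)
Scale by -2052/19 = -108: (u₀, v₀) = (3780, -1188).
General solution: u = 3780 + 86t, v = -1188 - 27t for integer t.
u ≥ 0: smallest is 3780 mod 86 = 82 (at t = -43), with v = -27.

82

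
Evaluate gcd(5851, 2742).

gcd(5851, 2742):
  5851 = 2·2742 + 367
  2742 = 7·367 + 173
  367 = 2·173 + 21
  173 = 8·21 + 5
  21 = 4·5 + 1
  5 = 5·1
so gcd(5851, 2742) = 1.

1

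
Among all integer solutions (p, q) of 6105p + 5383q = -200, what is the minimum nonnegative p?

626

gcd(6105, 5383):
  6105 = 1·5383 + 722
  5383 = 7·722 + 329
  722 = 2·329 + 64
  329 = 5·64 + 9
  64 = 7·9 + 1
  9 = 9·1
so gcd(6105, 5383) = 1.
1 divides -200, so solutions exist.
Back-substitute for Bézout coefficients:
  1 = 64 - 7·9
  ... = 6105·(589) + 5383·(-668)
Scale by -200/1 = -200: (p₀, q₀) = (-117800, 133600).
General solution: p = -117800 + 5383t, q = 133600 - 6105t for integer t.
p ≥ 0: smallest is -117800 mod 5383 = 626 (at t = 22), with q = -710.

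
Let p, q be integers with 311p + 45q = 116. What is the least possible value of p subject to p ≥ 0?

gcd(311, 45) = 1.
1 divides 116, so solutions exist.
By Bézout, 311*(11) + 45*(-76) = 1.
Scale by 116/1 = 116: (p₀, q₀) = (1276, -8816).
General solution: p = 1276 + 45t, q = -8816 - 311t for integer t.
p ≥ 0: smallest is 1276 mod 45 = 16 (at t = -28), with q = -108.

16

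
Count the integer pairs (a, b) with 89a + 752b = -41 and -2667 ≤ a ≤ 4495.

gcd(752, 89) = 1.
By Bézout, 89×(169) + 752×(-20) = 1.
Particular solution: (591, -70).
General solution: a = 591 + 752t, b = -70 - 89t for integer t.
-2667 ≤ 591 + 752t ≤ 4495 gives t ∈ [-4, 5], which is 10 values.

10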